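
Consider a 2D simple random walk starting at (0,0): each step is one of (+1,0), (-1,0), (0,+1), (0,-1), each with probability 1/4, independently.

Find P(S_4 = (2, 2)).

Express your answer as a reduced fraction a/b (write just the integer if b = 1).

Let h be the number of horizontal steps (so 4-h are vertical). To end at (2,2) need (h+2)/2 right-steps and ((4-h)+2)/2 up-steps.
Sum over h with 2 ≤ h ≤ 2, h ≡ 0 (mod 2), 4-h ≡ 0 (mod 2):
h=2: C(4,2)·C(2,2)·C(2,2) = 6·1·1 = 6
Total favorable: 6
Total paths: 4^4 = 256
P = 6/256 = 3/128

Answer: 3/128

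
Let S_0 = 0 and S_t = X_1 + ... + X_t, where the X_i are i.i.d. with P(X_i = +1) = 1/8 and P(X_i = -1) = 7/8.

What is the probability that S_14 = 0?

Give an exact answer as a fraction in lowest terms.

To be at 0 after 14 steps: need exactly 7 steps of +1 and 7 of -1.
Number of such sequences: C(14,7) = 3432
Each has probability (1/8)^7 · (7/8)^7 = 823543/4398046511104
P = 3432 · 823543/4398046511104 = 353299947/549755813888

Answer: 353299947/549755813888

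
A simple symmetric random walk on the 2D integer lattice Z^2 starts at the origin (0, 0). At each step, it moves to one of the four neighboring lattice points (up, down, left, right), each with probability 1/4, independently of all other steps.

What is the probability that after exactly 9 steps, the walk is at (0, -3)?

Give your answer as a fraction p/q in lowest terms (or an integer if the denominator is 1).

Answer: 441/16384

Derivation:
Let h be the number of horizontal steps (so 9-h are vertical). To end at (0,-3) need (h+0)/2 right-steps and ((9-h)-3)/2 up-steps.
Sum over h with 0 ≤ h ≤ 6, h ≡ 0 (mod 2), 9-h ≡ 1 (mod 2):
h=0: C(9,0)·C(0,0)·C(9,3) = 1·1·84 = 84
h=2: C(9,2)·C(2,1)·C(7,2) = 36·2·21 = 1512
h=4: C(9,4)·C(4,2)·C(5,1) = 126·6·5 = 3780
h=6: C(9,6)·C(6,3)·C(3,0) = 84·20·1 = 1680
Total favorable: 7056
Total paths: 4^9 = 262144
P = 7056/262144 = 441/16384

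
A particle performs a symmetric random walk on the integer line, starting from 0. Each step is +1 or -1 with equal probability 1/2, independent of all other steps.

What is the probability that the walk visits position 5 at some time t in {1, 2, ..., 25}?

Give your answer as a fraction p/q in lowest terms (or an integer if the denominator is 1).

Count via complement. Let g(t,s) = #length-t paths at position s with S_1..S_t all ≠ 5.
g(t,s) = g(t-1,s-1) + g(t-1,s+1) for s ≠ 5; g(t,5) = 0.
t=0: g(0,0)=1
t=1: g(1,-1)=1 g(1,1)=1
t=2: g(2,-2)=1 g(2,0)=2 g(2,2)=1
t=3: g(3,-3)=1 g(3,-1)=3 g(3,1)=3 g(3,3)=1
t=4: g(4,-4)=1 g(4,-2)=4 g(4,0)=6 g(4,2)=4 g(4,4)=1
t=5: g(5,-5)=1 g(5,-3)=5 g(5,-1)=10 g(5,1)=10 g(5,3)=5
t=6: g(6,-6)=1 g(6,-4)=6 g(6,-2)=15 g(6,0)=20 g(6,2)=15 g(6,4)=5
t=7: g(7,-7)=1 g(7,-5)=7 g(7,-3)=21 g(7,-1)=35 g(7,1)=35 g(7,3)=20
t=8: g(8,-8)=1 g(8,-6)=8 g(8,-4)=28 g(8,-2)=56 g(8,0)=70 g(8,2)=55 g(8,4)=20
t=9: g(9,-9)=1 g(9,-7)=9 g(9,-5)=36 g(9,-3)=84 g(9,-1)=126 g(9,1)=125 g(9,3)=75
t=10: g(10,-10)=1 g(10,-8)=10 g(10,-6)=45 g(10,-4)=120 g(10,-2)=210 g(10,0)=251 g(10,2)=200 g(10,4)=75
t=11: g(11,-11)=1 g(11,-9)=11 g(11,-7)=55 g(11,-5)=165 g(11,-3)=330 g(11,-1)=461 g(11,1)=451 g(11,3)=275
t=12: g(12,-12)=1 g(12,-10)=12 g(12,-8)=66 g(12,-6)=220 g(12,-4)=495 g(12,-2)=791 g(12,0)=912 g(12,2)=726 g(12,4)=275
t=13: g(13,-13)=1 g(13,-11)=13 g(13,-9)=78 g(13,-7)=286 g(13,-5)=715 g(13,-3)=1286 g(13,-1)=1703 g(13,1)=1638 g(13,3)=1001
t=14: g(14,-14)=1 g(14,-12)=14 g(14,-10)=91 g(14,-8)=364 g(14,-6)=1001 g(14,-4)=2001 g(14,-2)=2989 g(14,0)=3341 g(14,2)=2639 g(14,4)=1001
t=15: g(15,-15)=1 g(15,-13)=15 g(15,-11)=105 g(15,-9)=455 g(15,-7)=1365 g(15,-5)=3002 g(15,-3)=4990 g(15,-1)=6330 g(15,1)=5980 g(15,3)=3640
t=16: g(16,-16)=1 g(16,-14)=16 g(16,-12)=120 g(16,-10)=560 g(16,-8)=1820 g(16,-6)=4367 g(16,-4)=7992 g(16,-2)=11320 g(16,0)=12310 g(16,2)=9620 g(16,4)=3640
t=17: g(17,-17)=1 g(17,-15)=17 g(17,-13)=136 g(17,-11)=680 g(17,-9)=2380 g(17,-7)=6187 g(17,-5)=12359 g(17,-3)=19312 g(17,-1)=23630 g(17,1)=21930 g(17,3)=13260
t=18: g(18,-18)=1 g(18,-16)=18 g(18,-14)=153 g(18,-12)=816 g(18,-10)=3060 g(18,-8)=8567 g(18,-6)=18546 g(18,-4)=31671 g(18,-2)=42942 g(18,0)=45560 g(18,2)=35190 g(18,4)=13260
t=19: g(19,-19)=1 g(19,-17)=19 g(19,-15)=171 g(19,-13)=969 g(19,-11)=3876 g(19,-9)=11627 g(19,-7)=27113 g(19,-5)=50217 g(19,-3)=74613 g(19,-1)=88502 g(19,1)=80750 g(19,3)=48450
t=20: g(20,-20)=1 g(20,-18)=20 g(20,-16)=190 g(20,-14)=1140 g(20,-12)=4845 g(20,-10)=15503 g(20,-8)=38740 g(20,-6)=77330 g(20,-4)=124830 g(20,-2)=163115 g(20,0)=169252 g(20,2)=129200 g(20,4)=48450
t=21: g(21,-21)=1 g(21,-19)=21 g(21,-17)=210 g(21,-15)=1330 g(21,-13)=5985 g(21,-11)=20348 g(21,-9)=54243 g(21,-7)=116070 g(21,-5)=202160 g(21,-3)=287945 g(21,-1)=332367 g(21,1)=298452 g(21,3)=177650
t=22: g(22,-22)=1 g(22,-20)=22 g(22,-18)=231 g(22,-16)=1540 g(22,-14)=7315 g(22,-12)=26333 g(22,-10)=74591 g(22,-8)=170313 g(22,-6)=318230 g(22,-4)=490105 g(22,-2)=620312 g(22,0)=630819 g(22,2)=476102 g(22,4)=177650
t=23: g(23,-23)=1 g(23,-21)=23 g(23,-19)=253 g(23,-17)=1771 g(23,-15)=8855 g(23,-13)=33648 g(23,-11)=100924 g(23,-9)=244904 g(23,-7)=488543 g(23,-5)=808335 g(23,-3)=1110417 g(23,-1)=1251131 g(23,1)=1106921 g(23,3)=653752
t=24: g(24,-24)=1 g(24,-22)=24 g(24,-20)=276 g(24,-18)=2024 g(24,-16)=10626 g(24,-14)=42503 g(24,-12)=134572 g(24,-10)=345828 g(24,-8)=733447 g(24,-6)=1296878 g(24,-4)=1918752 g(24,-2)=2361548 g(24,0)=2358052 g(24,2)=1760673 g(24,4)=653752
t=25: g(25,-25)=1 g(25,-23)=25 g(25,-21)=300 g(25,-19)=2300 g(25,-17)=12650 g(25,-15)=53129 g(25,-13)=177075 g(25,-11)=480400 g(25,-9)=1079275 g(25,-7)=2030325 g(25,-5)=3215630 g(25,-3)=4280300 g(25,-1)=4719600 g(25,1)=4118725 g(25,3)=2414425
Paths never hitting 5: Σ_s g(25,s) = 22584160
Paths hitting 5: 2^25 - 22584160 = 10970272
P = 10970272/33554432 = 342821/1048576

Answer: 342821/1048576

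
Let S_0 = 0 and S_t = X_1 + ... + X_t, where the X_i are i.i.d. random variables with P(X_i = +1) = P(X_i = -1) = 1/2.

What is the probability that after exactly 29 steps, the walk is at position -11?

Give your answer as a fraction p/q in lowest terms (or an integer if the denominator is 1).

Answer: 10015005/536870912

Derivation:
To reach position -11 after 29 steps: need 9 steps of +1 and 20 of -1.
Favorable paths: C(29,9) = 10015005
Total paths: 2^29 = 536870912
P = 10015005/536870912 = 10015005/536870912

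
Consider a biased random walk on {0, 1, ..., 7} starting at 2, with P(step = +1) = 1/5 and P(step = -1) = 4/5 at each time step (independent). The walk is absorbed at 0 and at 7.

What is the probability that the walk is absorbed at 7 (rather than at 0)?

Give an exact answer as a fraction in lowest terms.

Answer: 5/5461

Derivation:
Biased walk: p = 1/5, q = 4/5, r = q/p = 4
Gambler's ruin: P(hit 7 before 0 | start at 2) = (1 - r^a)/(1 - r^N)
r^2 = 16; r^7 = 16384
P = (1 - 16) / (1 - 16384) = -15 / -16383 = 5/5461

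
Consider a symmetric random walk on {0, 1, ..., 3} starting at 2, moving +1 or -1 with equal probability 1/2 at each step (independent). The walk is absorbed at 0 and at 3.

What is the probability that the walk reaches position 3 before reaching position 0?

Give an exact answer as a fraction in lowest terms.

Symmetric walk (p = 1/2): the harmonic-function argument gives P(hit 3 before 0 | start at 2) = a/N.
P = 2/3 = 2/3

Answer: 2/3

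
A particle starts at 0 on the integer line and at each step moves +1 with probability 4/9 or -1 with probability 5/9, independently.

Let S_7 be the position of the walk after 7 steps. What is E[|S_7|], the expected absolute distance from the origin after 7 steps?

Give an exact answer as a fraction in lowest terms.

Answer: 1205407/531441

Derivation:
S_7 takes values m ≡ 1 (mod 2) with |m| ≤ 7; P(S_7=m) = C(7,(7+m)/2) · (4/9)^((7+m)/2) · (5/9)^((7-m)/2).
Distribution: P(S=-7)=78125/4782969, P(S=-5)=437500/4782969, P(S=-3)=350000/1594323, P(S=-1)=1400000/4782969, P(S=1)=1120000/4782969, P(S=3)=179200/1594323, P(S=5)=143360/4782969, P(S=7)=16384/4782969
E[|S_7|] = Σ_m |m|·P(S_7=m) = 1205407/531441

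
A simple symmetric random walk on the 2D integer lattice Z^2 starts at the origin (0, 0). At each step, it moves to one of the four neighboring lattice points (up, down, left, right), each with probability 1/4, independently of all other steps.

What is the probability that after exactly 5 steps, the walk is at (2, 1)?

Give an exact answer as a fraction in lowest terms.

Answer: 25/512

Derivation:
Let h be the number of horizontal steps (so 5-h are vertical). To end at (2,1) need (h+2)/2 right-steps and ((5-h)+1)/2 up-steps.
Sum over h with 2 ≤ h ≤ 4, h ≡ 0 (mod 2), 5-h ≡ 1 (mod 2):
h=2: C(5,2)·C(2,2)·C(3,2) = 10·1·3 = 30
h=4: C(5,4)·C(4,3)·C(1,1) = 5·4·1 = 20
Total favorable: 50
Total paths: 4^5 = 1024
P = 50/1024 = 25/512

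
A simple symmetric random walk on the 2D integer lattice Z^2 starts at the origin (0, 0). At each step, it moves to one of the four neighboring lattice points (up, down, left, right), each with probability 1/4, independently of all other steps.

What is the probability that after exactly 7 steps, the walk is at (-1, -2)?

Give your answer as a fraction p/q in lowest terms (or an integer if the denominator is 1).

Let h be the number of horizontal steps (so 7-h are vertical). To end at (-1,-2) need (h-1)/2 right-steps and ((7-h)-2)/2 up-steps.
Sum over h with 1 ≤ h ≤ 5, h ≡ 1 (mod 2), 7-h ≡ 0 (mod 2):
h=1: C(7,1)·C(1,0)·C(6,2) = 7·1·15 = 105
h=3: C(7,3)·C(3,1)·C(4,1) = 35·3·4 = 420
h=5: C(7,5)·C(5,2)·C(2,0) = 21·10·1 = 210
Total favorable: 735
Total paths: 4^7 = 16384
P = 735/16384 = 735/16384

Answer: 735/16384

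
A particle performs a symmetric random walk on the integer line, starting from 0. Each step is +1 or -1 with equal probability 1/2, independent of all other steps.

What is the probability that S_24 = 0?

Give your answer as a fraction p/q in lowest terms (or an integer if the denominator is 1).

Answer: 676039/4194304

Derivation:
To return to 0 after 24 steps: need exactly 12 steps of +1 and 12 of -1.
Favorable paths: C(24,12) = 2704156
Total paths: 2^24 = 16777216
P = 2704156/16777216 = 676039/4194304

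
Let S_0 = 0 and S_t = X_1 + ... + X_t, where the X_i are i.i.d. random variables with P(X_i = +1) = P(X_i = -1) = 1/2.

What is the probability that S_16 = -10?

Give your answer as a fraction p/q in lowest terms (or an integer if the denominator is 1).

Answer: 35/4096

Derivation:
To reach position -10 after 16 steps: need 3 steps of +1 and 13 of -1.
Favorable paths: C(16,3) = 560
Total paths: 2^16 = 65536
P = 560/65536 = 35/4096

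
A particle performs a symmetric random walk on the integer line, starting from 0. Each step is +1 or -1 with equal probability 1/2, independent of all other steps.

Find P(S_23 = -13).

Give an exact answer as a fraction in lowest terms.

To reach position -13 after 23 steps: need 5 steps of +1 and 18 of -1.
Favorable paths: C(23,5) = 33649
Total paths: 2^23 = 8388608
P = 33649/8388608 = 33649/8388608

Answer: 33649/8388608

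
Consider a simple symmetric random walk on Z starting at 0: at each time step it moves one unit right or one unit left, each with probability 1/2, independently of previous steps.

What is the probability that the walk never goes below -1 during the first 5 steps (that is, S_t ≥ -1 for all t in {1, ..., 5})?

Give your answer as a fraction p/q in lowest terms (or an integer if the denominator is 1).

Let f(t,s) = #length-t paths at position s with S_1..S_t all ≥ -1.
f(t,s) = f(t-1,s-1) + f(t-1,s+1) for s ≥ -1; f(t,s) = 0 for s < -1.
t=0: f(0,0)=1
t=1: f(1,-1)=1 f(1,1)=1
t=2: f(2,0)=2 f(2,2)=1
t=3: f(3,-1)=2 f(3,1)=3 f(3,3)=1
t=4: f(4,0)=5 f(4,2)=4 f(4,4)=1
t=5: f(5,-1)=5 f(5,1)=9 f(5,3)=5 f(5,5)=1
Σ_s f(5,s) = 20
P = 20/32 = 5/8

Answer: 5/8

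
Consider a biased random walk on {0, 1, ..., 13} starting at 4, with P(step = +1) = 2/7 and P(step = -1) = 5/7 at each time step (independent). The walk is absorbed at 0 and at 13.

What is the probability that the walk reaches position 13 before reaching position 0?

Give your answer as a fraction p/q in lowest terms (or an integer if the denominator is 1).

Biased walk: p = 2/7, q = 5/7, r = q/p = 5/2
Gambler's ruin: P(hit 13 before 0 | start at 4) = (1 - r^a)/(1 - r^N)
r^4 = 625/16; r^13 = 1220703125/8192
P = (1 - 625/16) / (1 - 1220703125/8192) = -609/16 / -1220694933/8192 = 103936/406898311

Answer: 103936/406898311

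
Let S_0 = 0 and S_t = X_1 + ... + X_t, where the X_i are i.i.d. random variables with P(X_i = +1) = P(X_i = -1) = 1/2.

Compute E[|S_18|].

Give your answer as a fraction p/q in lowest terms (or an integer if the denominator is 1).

S_18 takes values m ≡ 0 (mod 2) with |m| ≤ 18; P(S_18=m) = C(18,(18+m)/2)/2^18.
Total paths: 2^18 = 262144
Distribution: P(S=-18)=1/262144, P(S=-16)=18/262144, P(S=-14)=153/262144, P(S=-12)=816/262144, P(S=-10)=3060/262144, P(S=-8)=8568/262144, P(S=-6)=18564/262144, P(S=-4)=31824/262144, P(S=-2)=43758/262144, P(S=0)=48620/262144, P(S=2)=43758/262144, P(S=4)=31824/262144, P(S=6)=18564/262144, P(S=8)=8568/262144, P(S=10)=3060/262144, P(S=12)=816/262144, P(S=14)=153/262144, P(S=16)=18/262144, P(S=18)=1/262144
E[|S_18|] = Σ_m |m|·P(S_18=m) = 875160/262144 = 109395/32768

Answer: 109395/32768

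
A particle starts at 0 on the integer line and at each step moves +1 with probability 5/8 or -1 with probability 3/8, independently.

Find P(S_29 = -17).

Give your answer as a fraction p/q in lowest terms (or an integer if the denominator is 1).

To reach position -17 after 29 steps: need 6 steps of +1 and 23 steps of -1.
Number of such sequences: C(29,6) = 475020
Each has probability (5/8)^6 · (3/8)^23 = 1470987169171875/154742504910672534362390528
P = 475020 · 1470987169171875/154742504910672534362390528 = 174687081275006015625/38685626227668133590597632

Answer: 174687081275006015625/38685626227668133590597632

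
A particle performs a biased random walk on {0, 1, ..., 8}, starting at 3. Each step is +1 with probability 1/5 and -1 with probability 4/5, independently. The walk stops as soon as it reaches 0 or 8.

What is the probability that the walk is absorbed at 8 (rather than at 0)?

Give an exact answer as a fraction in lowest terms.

Biased walk: p = 1/5, q = 4/5, r = q/p = 4
Gambler's ruin: P(hit 8 before 0 | start at 3) = (1 - r^a)/(1 - r^N)
r^3 = 64; r^8 = 65536
P = (1 - 64) / (1 - 65536) = -63 / -65535 = 21/21845

Answer: 21/21845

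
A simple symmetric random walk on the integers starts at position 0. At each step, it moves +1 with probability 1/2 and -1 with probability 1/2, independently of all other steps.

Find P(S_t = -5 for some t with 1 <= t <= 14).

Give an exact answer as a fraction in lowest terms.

Count via complement. Let g(t,s) = #length-t paths at position s with S_1..S_t all ≠ -5.
g(t,s) = g(t-1,s-1) + g(t-1,s+1) for s ≠ -5; g(t,-5) = 0.
t=0: g(0,0)=1
t=1: g(1,-1)=1 g(1,1)=1
t=2: g(2,-2)=1 g(2,0)=2 g(2,2)=1
t=3: g(3,-3)=1 g(3,-1)=3 g(3,1)=3 g(3,3)=1
t=4: g(4,-4)=1 g(4,-2)=4 g(4,0)=6 g(4,2)=4 g(4,4)=1
t=5: g(5,-3)=5 g(5,-1)=10 g(5,1)=10 g(5,3)=5 g(5,5)=1
t=6: g(6,-4)=5 g(6,-2)=15 g(6,0)=20 g(6,2)=15 g(6,4)=6 g(6,6)=1
t=7: g(7,-3)=20 g(7,-1)=35 g(7,1)=35 g(7,3)=21 g(7,5)=7 g(7,7)=1
t=8: g(8,-4)=20 g(8,-2)=55 g(8,0)=70 g(8,2)=56 g(8,4)=28 g(8,6)=8 g(8,8)=1
t=9: g(9,-3)=75 g(9,-1)=125 g(9,1)=126 g(9,3)=84 g(9,5)=36 g(9,7)=9 g(9,9)=1
t=10: g(10,-4)=75 g(10,-2)=200 g(10,0)=251 g(10,2)=210 g(10,4)=120 g(10,6)=45 g(10,8)=10 g(10,10)=1
t=11: g(11,-3)=275 g(11,-1)=451 g(11,1)=461 g(11,3)=330 g(11,5)=165 g(11,7)=55 g(11,9)=11 g(11,11)=1
t=12: g(12,-4)=275 g(12,-2)=726 g(12,0)=912 g(12,2)=791 g(12,4)=495 g(12,6)=220 g(12,8)=66 g(12,10)=12 g(12,12)=1
t=13: g(13,-3)=1001 g(13,-1)=1638 g(13,1)=1703 g(13,3)=1286 g(13,5)=715 g(13,7)=286 g(13,9)=78 g(13,11)=13 g(13,13)=1
t=14: g(14,-4)=1001 g(14,-2)=2639 g(14,0)=3341 g(14,2)=2989 g(14,4)=2001 g(14,6)=1001 g(14,8)=364 g(14,10)=91 g(14,12)=14 g(14,14)=1
Paths never hitting -5: Σ_s g(14,s) = 13442
Paths hitting -5: 2^14 - 13442 = 2942
P = 2942/16384 = 1471/8192

Answer: 1471/8192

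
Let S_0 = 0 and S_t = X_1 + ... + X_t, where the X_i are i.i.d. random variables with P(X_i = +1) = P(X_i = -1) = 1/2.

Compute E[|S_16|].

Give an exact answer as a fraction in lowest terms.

S_16 takes values m ≡ 0 (mod 2) with |m| ≤ 16; P(S_16=m) = C(16,(16+m)/2)/2^16.
Total paths: 2^16 = 65536
Distribution: P(S=-16)=1/65536, P(S=-14)=16/65536, P(S=-12)=120/65536, P(S=-10)=560/65536, P(S=-8)=1820/65536, P(S=-6)=4368/65536, P(S=-4)=8008/65536, P(S=-2)=11440/65536, P(S=0)=12870/65536, P(S=2)=11440/65536, P(S=4)=8008/65536, P(S=6)=4368/65536, P(S=8)=1820/65536, P(S=10)=560/65536, P(S=12)=120/65536, P(S=14)=16/65536, P(S=16)=1/65536
E[|S_16|] = Σ_m |m|·P(S_16=m) = 205920/65536 = 6435/2048

Answer: 6435/2048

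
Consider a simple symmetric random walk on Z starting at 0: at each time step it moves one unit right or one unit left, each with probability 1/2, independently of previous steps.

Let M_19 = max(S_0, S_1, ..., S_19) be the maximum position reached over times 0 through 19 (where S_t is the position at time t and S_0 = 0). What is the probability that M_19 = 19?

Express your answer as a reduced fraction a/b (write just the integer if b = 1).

Answer: 1/524288

Derivation:
Let M_19 = max(S_0,...,S_19). Use the reflection principle: for j ≥ 1, #{paths with M_19 ≥ j} = #{S_19 ≥ j} + #{S_19 ≥ j+1}.
By reflection, #{M_19 ≥ 19} = #{S_19 ≥ 19} + #{S_19 ≥ 20} = 1 + 0 = 1.
#{M_19 ≥ 20} = #{S_19 ≥ 20} + #{S_19 ≥ 21} = 0 + 0 = 0.
#{M_19 = 19} = 1 - 0 = 1.
P(M_19 = 19) = 1/524288 = 1/524288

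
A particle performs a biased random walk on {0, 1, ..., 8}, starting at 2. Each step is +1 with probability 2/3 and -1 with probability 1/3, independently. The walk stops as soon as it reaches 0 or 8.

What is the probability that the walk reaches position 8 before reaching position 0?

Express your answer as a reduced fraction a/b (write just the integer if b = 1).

Answer: 64/85

Derivation:
Biased walk: p = 2/3, q = 1/3, r = q/p = 1/2
Gambler's ruin: P(hit 8 before 0 | start at 2) = (1 - r^a)/(1 - r^N)
r^2 = 1/4; r^8 = 1/256
P = (1 - 1/4) / (1 - 1/256) = 3/4 / 255/256 = 64/85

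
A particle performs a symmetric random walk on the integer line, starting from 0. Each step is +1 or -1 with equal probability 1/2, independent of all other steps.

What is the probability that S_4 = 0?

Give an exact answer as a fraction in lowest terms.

To return to 0 after 4 steps: need exactly 2 steps of +1 and 2 of -1.
Favorable paths: C(4,2) = 6
Total paths: 2^4 = 16
P = 6/16 = 3/8

Answer: 3/8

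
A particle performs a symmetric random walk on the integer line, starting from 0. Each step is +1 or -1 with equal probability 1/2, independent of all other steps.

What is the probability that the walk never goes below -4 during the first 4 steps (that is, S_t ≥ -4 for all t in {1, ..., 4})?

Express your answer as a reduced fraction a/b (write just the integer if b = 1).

Let f(t,s) = #length-t paths at position s with S_1..S_t all ≥ -4.
f(t,s) = f(t-1,s-1) + f(t-1,s+1) for s ≥ -4; f(t,s) = 0 for s < -4.
t=0: f(0,0)=1
t=1: f(1,-1)=1 f(1,1)=1
t=2: f(2,-2)=1 f(2,0)=2 f(2,2)=1
t=3: f(3,-3)=1 f(3,-1)=3 f(3,1)=3 f(3,3)=1
t=4: f(4,-4)=1 f(4,-2)=4 f(4,0)=6 f(4,2)=4 f(4,4)=1
Σ_s f(4,s) = 16
P = 16/16 = 1

Answer: 1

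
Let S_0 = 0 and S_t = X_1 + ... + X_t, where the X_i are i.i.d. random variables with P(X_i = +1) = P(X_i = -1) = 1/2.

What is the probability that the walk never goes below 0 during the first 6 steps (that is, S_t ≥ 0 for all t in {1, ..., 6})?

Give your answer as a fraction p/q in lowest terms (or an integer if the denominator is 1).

Answer: 5/16

Derivation:
Let f(t,s) = #length-t paths at position s with S_1..S_t all ≥ 0.
f(t,s) = f(t-1,s-1) + f(t-1,s+1) for s ≥ 0; f(t,s) = 0 for s < 0.
t=0: f(0,0)=1
t=1: f(1,1)=1
t=2: f(2,0)=1 f(2,2)=1
t=3: f(3,1)=2 f(3,3)=1
t=4: f(4,0)=2 f(4,2)=3 f(4,4)=1
t=5: f(5,1)=5 f(5,3)=4 f(5,5)=1
t=6: f(6,0)=5 f(6,2)=9 f(6,4)=5 f(6,6)=1
Σ_s f(6,s) = 20
P = 20/64 = 5/16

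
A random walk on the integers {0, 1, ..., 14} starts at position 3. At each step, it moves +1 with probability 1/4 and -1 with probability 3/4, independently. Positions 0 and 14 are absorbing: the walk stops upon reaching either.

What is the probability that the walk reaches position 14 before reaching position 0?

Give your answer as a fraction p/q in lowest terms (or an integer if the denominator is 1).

Answer: 13/2391484

Derivation:
Biased walk: p = 1/4, q = 3/4, r = q/p = 3
Gambler's ruin: P(hit 14 before 0 | start at 3) = (1 - r^a)/(1 - r^N)
r^3 = 27; r^14 = 4782969
P = (1 - 27) / (1 - 4782969) = -26 / -4782968 = 13/2391484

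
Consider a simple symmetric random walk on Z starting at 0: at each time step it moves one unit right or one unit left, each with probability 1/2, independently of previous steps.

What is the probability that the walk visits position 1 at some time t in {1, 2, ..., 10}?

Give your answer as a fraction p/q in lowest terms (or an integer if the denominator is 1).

Count via complement. Let g(t,s) = #length-t paths at position s with S_1..S_t all ≠ 1.
g(t,s) = g(t-1,s-1) + g(t-1,s+1) for s ≠ 1; g(t,1) = 0.
t=0: g(0,0)=1
t=1: g(1,-1)=1
t=2: g(2,-2)=1 g(2,0)=1
t=3: g(3,-3)=1 g(3,-1)=2
t=4: g(4,-4)=1 g(4,-2)=3 g(4,0)=2
t=5: g(5,-5)=1 g(5,-3)=4 g(5,-1)=5
t=6: g(6,-6)=1 g(6,-4)=5 g(6,-2)=9 g(6,0)=5
t=7: g(7,-7)=1 g(7,-5)=6 g(7,-3)=14 g(7,-1)=14
t=8: g(8,-8)=1 g(8,-6)=7 g(8,-4)=20 g(8,-2)=28 g(8,0)=14
t=9: g(9,-9)=1 g(9,-7)=8 g(9,-5)=27 g(9,-3)=48 g(9,-1)=42
t=10: g(10,-10)=1 g(10,-8)=9 g(10,-6)=35 g(10,-4)=75 g(10,-2)=90 g(10,0)=42
Paths never hitting 1: Σ_s g(10,s) = 252
Paths hitting 1: 2^10 - 252 = 772
P = 772/1024 = 193/256

Answer: 193/256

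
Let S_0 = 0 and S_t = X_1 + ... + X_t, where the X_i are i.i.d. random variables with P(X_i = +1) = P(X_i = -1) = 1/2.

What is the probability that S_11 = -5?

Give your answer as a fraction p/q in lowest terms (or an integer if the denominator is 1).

Answer: 165/2048

Derivation:
To reach position -5 after 11 steps: need 3 steps of +1 and 8 of -1.
Favorable paths: C(11,3) = 165
Total paths: 2^11 = 2048
P = 165/2048 = 165/2048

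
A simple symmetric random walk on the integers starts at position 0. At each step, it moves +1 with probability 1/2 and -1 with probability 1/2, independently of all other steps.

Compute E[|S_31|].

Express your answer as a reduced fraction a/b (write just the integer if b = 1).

S_31 takes values m ≡ 1 (mod 2) with |m| ≤ 31; P(S_31=m) = C(31,(31+m)/2)/2^31.
Total paths: 2^31 = 2147483648
Distribution: P(S=-31)=1/2147483648, P(S=-29)=31/2147483648, P(S=-27)=465/2147483648, P(S=-25)=4495/2147483648, P(S=-23)=31465/2147483648, P(S=-21)=169911/2147483648, P(S=-19)=736281/2147483648, P(S=-17)=2629575/2147483648, P(S=-15)=7888725/2147483648, P(S=-13)=20160075/2147483648, P(S=-11)=44352165/2147483648, P(S=-9)=84672315/2147483648, P(S=-7)=141120525/2147483648, P(S=-5)=206253075/2147483648, P(S=-3)=265182525/2147483648, P(S=-1)=300540195/2147483648, P(S=1)=300540195/2147483648, P(S=3)=265182525/2147483648, P(S=5)=206253075/2147483648, P(S=7)=141120525/2147483648, P(S=9)=84672315/2147483648, P(S=11)=44352165/2147483648, P(S=13)=20160075/2147483648, P(S=15)=7888725/2147483648, P(S=17)=2629575/2147483648, P(S=19)=736281/2147483648, P(S=21)=169911/2147483648, P(S=23)=31465/2147483648, P(S=25)=4495/2147483648, P(S=27)=465/2147483648, P(S=29)=31/2147483648, P(S=31)=1/2147483648
E[|S_31|] = Σ_m |m|·P(S_31=m) = 9617286240/2147483648 = 300540195/67108864

Answer: 300540195/67108864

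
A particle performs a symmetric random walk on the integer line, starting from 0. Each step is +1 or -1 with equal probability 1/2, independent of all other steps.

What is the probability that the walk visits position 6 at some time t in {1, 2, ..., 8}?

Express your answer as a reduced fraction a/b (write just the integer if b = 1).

Answer: 5/128

Derivation:
Count via complement. Let g(t,s) = #length-t paths at position s with S_1..S_t all ≠ 6.
g(t,s) = g(t-1,s-1) + g(t-1,s+1) for s ≠ 6; g(t,6) = 0.
t=0: g(0,0)=1
t=1: g(1,-1)=1 g(1,1)=1
t=2: g(2,-2)=1 g(2,0)=2 g(2,2)=1
t=3: g(3,-3)=1 g(3,-1)=3 g(3,1)=3 g(3,3)=1
t=4: g(4,-4)=1 g(4,-2)=4 g(4,0)=6 g(4,2)=4 g(4,4)=1
t=5: g(5,-5)=1 g(5,-3)=5 g(5,-1)=10 g(5,1)=10 g(5,3)=5 g(5,5)=1
t=6: g(6,-6)=1 g(6,-4)=6 g(6,-2)=15 g(6,0)=20 g(6,2)=15 g(6,4)=6
t=7: g(7,-7)=1 g(7,-5)=7 g(7,-3)=21 g(7,-1)=35 g(7,1)=35 g(7,3)=21 g(7,5)=6
t=8: g(8,-8)=1 g(8,-6)=8 g(8,-4)=28 g(8,-2)=56 g(8,0)=70 g(8,2)=56 g(8,4)=27
Paths never hitting 6: Σ_s g(8,s) = 246
Paths hitting 6: 2^8 - 246 = 10
P = 10/256 = 5/128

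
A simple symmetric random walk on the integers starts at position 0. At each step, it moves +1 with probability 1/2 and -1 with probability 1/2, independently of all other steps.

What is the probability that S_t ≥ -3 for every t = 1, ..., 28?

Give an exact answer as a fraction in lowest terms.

Answer: 145422675/268435456

Derivation:
Let f(t,s) = #length-t paths at position s with S_1..S_t all ≥ -3.
f(t,s) = f(t-1,s-1) + f(t-1,s+1) for s ≥ -3; f(t,s) = 0 for s < -3.
t=0: f(0,0)=1
t=1: f(1,-1)=1 f(1,1)=1
t=2: f(2,-2)=1 f(2,0)=2 f(2,2)=1
t=3: f(3,-3)=1 f(3,-1)=3 f(3,1)=3 f(3,3)=1
t=4: f(4,-2)=4 f(4,0)=6 f(4,2)=4 f(4,4)=1
t=5: f(5,-3)=4 f(5,-1)=10 f(5,1)=10 f(5,3)=5 f(5,5)=1
t=6: f(6,-2)=14 f(6,0)=20 f(6,2)=15 f(6,4)=6 f(6,6)=1
t=7: f(7,-3)=14 f(7,-1)=34 f(7,1)=35 f(7,3)=21 f(7,5)=7 f(7,7)=1
t=8: f(8,-2)=48 f(8,0)=69 f(8,2)=56 f(8,4)=28 f(8,6)=8 f(8,8)=1
t=9: f(9,-3)=48 f(9,-1)=117 f(9,1)=125 f(9,3)=84 f(9,5)=36 f(9,7)=9 f(9,9)=1
t=10: f(10,-2)=165 f(10,0)=242 f(10,2)=209 f(10,4)=120 f(10,6)=45 f(10,8)=10 f(10,10)=1
t=11: f(11,-3)=165 f(11,-1)=407 f(11,1)=451 f(11,3)=329 f(11,5)=165 f(11,7)=55 f(11,9)=11 f(11,11)=1
t=12: f(12,-2)=572 f(12,0)=858 f(12,2)=780 f(12,4)=494 f(12,6)=220 f(12,8)=66 f(12,10)=12 f(12,12)=1
t=13: f(13,-3)=572 f(13,-1)=1430 f(13,1)=1638 f(13,3)=1274 f(13,5)=714 f(13,7)=286 f(13,9)=78 f(13,11)=13 f(13,13)=1
t=14: f(14,-2)=2002 f(14,0)=3068 f(14,2)=2912 f(14,4)=1988 f(14,6)=1000 f(14,8)=364 f(14,10)=91 f(14,12)=14 f(14,14)=1
t=15: f(15,-3)=2002 f(15,-1)=5070 f(15,1)=5980 f(15,3)=4900 f(15,5)=2988 f(15,7)=1364 f(15,9)=455 f(15,11)=105 f(15,13)=15 f(15,15)=1
t=16: f(16,-2)=7072 f(16,0)=11050 f(16,2)=10880 f(16,4)=7888 f(16,6)=4352 f(16,8)=1819 f(16,10)=560 f(16,12)=120 f(16,14)=16 f(16,16)=1
t=17: f(17,-3)=7072 f(17,-1)=18122 f(17,1)=21930 f(17,3)=18768 f(17,5)=12240 f(17,7)=6171 f(17,9)=2379 f(17,11)=680 f(17,13)=136 f(17,15)=17 f(17,17)=1
t=18: f(18,-2)=25194 f(18,0)=40052 f(18,2)=40698 f(18,4)=31008 f(18,6)=18411 f(18,8)=8550 f(18,10)=3059 f(18,12)=816 f(18,14)=153 f(18,16)=18 f(18,18)=1
t=19: f(19,-3)=25194 f(19,-1)=65246 f(19,1)=80750 f(19,3)=71706 f(19,5)=49419 f(19,7)=26961 f(19,9)=11609 f(19,11)=3875 f(19,13)=969 f(19,15)=171 f(19,17)=19 f(19,19)=1
t=20: f(20,-2)=90440 f(20,0)=145996 f(20,2)=152456 f(20,4)=121125 f(20,6)=76380 f(20,8)=38570 f(20,10)=15484 f(20,12)=4844 f(20,14)=1140 f(20,16)=190 f(20,18)=20 f(20,20)=1
t=21: f(21,-3)=90440 f(21,-1)=236436 f(21,1)=298452 f(21,3)=273581 f(21,5)=197505 f(21,7)=114950 f(21,9)=54054 f(21,11)=20328 f(21,13)=5984 f(21,15)=1330 f(21,17)=210 f(21,19)=21 f(21,21)=1
t=22: f(22,-2)=326876 f(22,0)=534888 f(22,2)=572033 f(22,4)=471086 f(22,6)=312455 f(22,8)=169004 f(22,10)=74382 f(22,12)=26312 f(22,14)=7314 f(22,16)=1540 f(22,18)=231 f(22,20)=22 f(22,22)=1
t=23: f(23,-3)=326876 f(23,-1)=861764 f(23,1)=1106921 f(23,3)=1043119 f(23,5)=783541 f(23,7)=481459 f(23,9)=243386 f(23,11)=100694 f(23,13)=33626 f(23,15)=8854 f(23,17)=1771 f(23,19)=253 f(23,21)=23 f(23,23)=1
t=24: f(24,-2)=1188640 f(24,0)=1968685 f(24,2)=2150040 f(24,4)=1826660 f(24,6)=1265000 f(24,8)=724845 f(24,10)=344080 f(24,12)=134320 f(24,14)=42480 f(24,16)=10625 f(24,18)=2024 f(24,20)=276 f(24,22)=24 f(24,24)=1
t=25: f(25,-3)=1188640 f(25,-1)=3157325 f(25,1)=4118725 f(25,3)=3976700 f(25,5)=3091660 f(25,7)=1989845 f(25,9)=1068925 f(25,11)=478400 f(25,13)=176800 f(25,15)=53105 f(25,17)=12649 f(25,19)=2300 f(25,21)=300 f(25,23)=25 f(25,25)=1
t=26: f(26,-2)=4345965 f(26,0)=7276050 f(26,2)=8095425 f(26,4)=7068360 f(26,6)=5081505 f(26,8)=3058770 f(26,10)=1547325 f(26,12)=655200 f(26,14)=229905 f(26,16)=65754 f(26,18)=14949 f(26,20)=2600 f(26,22)=325 f(26,24)=26 f(26,26)=1
t=27: f(27,-3)=4345965 f(27,-1)=11622015 f(27,1)=15371475 f(27,3)=15163785 f(27,5)=12149865 f(27,7)=8140275 f(27,9)=4606095 f(27,11)=2202525 f(27,13)=885105 f(27,15)=295659 f(27,17)=80703 f(27,19)=17549 f(27,21)=2925 f(27,23)=351 f(27,25)=27 f(27,27)=1
t=28: f(28,-2)=15967980 f(28,0)=26993490 f(28,2)=30535260 f(28,4)=27313650 f(28,6)=20290140 f(28,8)=12746370 f(28,10)=6808620 f(28,12)=3087630 f(28,14)=1180764 f(28,16)=376362 f(28,18)=98252 f(28,20)=20474 f(28,22)=3276 f(28,24)=378 f(28,26)=28 f(28,28)=1
Σ_s f(28,s) = 145422675
P = 145422675/268435456 = 145422675/268435456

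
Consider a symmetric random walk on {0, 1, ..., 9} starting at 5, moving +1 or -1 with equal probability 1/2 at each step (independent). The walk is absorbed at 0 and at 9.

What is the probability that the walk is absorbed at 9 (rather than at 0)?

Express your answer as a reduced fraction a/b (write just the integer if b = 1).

Answer: 5/9

Derivation:
Symmetric walk (p = 1/2): the harmonic-function argument gives P(hit 9 before 0 | start at 5) = a/N.
P = 5/9 = 5/9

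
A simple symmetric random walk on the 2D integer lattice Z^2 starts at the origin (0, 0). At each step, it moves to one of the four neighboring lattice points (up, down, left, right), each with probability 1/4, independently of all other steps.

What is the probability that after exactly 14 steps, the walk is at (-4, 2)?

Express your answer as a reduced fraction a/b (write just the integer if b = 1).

Let h be the number of horizontal steps (so 14-h are vertical). To end at (-4,2) need (h-4)/2 right-steps and ((14-h)+2)/2 up-steps.
Sum over h with 4 ≤ h ≤ 12, h ≡ 0 (mod 2), 14-h ≡ 0 (mod 2):
h=4: C(14,4)·C(4,0)·C(10,6) = 1001·1·210 = 210210
h=6: C(14,6)·C(6,1)·C(8,5) = 3003·6·56 = 1009008
h=8: C(14,8)·C(8,2)·C(6,4) = 3003·28·15 = 1261260
h=10: C(14,10)·C(10,3)·C(4,3) = 1001·120·4 = 480480
h=12: C(14,12)·C(12,4)·C(2,2) = 91·495·1 = 45045
Total favorable: 3006003
Total paths: 4^14 = 268435456
P = 3006003/268435456 = 3006003/268435456

Answer: 3006003/268435456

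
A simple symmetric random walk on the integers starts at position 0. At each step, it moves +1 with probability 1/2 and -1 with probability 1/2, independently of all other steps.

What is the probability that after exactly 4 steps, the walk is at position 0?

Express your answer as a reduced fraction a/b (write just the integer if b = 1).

Answer: 3/8

Derivation:
To reach position 0 after 4 steps: need 2 steps of +1 and 2 of -1.
Favorable paths: C(4,2) = 6
Total paths: 2^4 = 16
P = 6/16 = 3/8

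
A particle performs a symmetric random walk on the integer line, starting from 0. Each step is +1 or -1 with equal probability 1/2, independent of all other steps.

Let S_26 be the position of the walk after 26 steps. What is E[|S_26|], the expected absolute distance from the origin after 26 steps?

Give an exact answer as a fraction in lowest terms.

Answer: 16900975/4194304

Derivation:
S_26 takes values m ≡ 0 (mod 2) with |m| ≤ 26; P(S_26=m) = C(26,(26+m)/2)/2^26.
Total paths: 2^26 = 67108864
Distribution: P(S=-26)=1/67108864, P(S=-24)=26/67108864, P(S=-22)=325/67108864, P(S=-20)=2600/67108864, P(S=-18)=14950/67108864, P(S=-16)=65780/67108864, P(S=-14)=230230/67108864, P(S=-12)=657800/67108864, P(S=-10)=1562275/67108864, P(S=-8)=3124550/67108864, P(S=-6)=5311735/67108864, P(S=-4)=7726160/67108864, P(S=-2)=9657700/67108864, P(S=0)=10400600/67108864, P(S=2)=9657700/67108864, P(S=4)=7726160/67108864, P(S=6)=5311735/67108864, P(S=8)=3124550/67108864, P(S=10)=1562275/67108864, P(S=12)=657800/67108864, P(S=14)=230230/67108864, P(S=16)=65780/67108864, P(S=18)=14950/67108864, P(S=20)=2600/67108864, P(S=22)=325/67108864, P(S=24)=26/67108864, P(S=26)=1/67108864
E[|S_26|] = Σ_m |m|·P(S_26=m) = 270415600/67108864 = 16900975/4194304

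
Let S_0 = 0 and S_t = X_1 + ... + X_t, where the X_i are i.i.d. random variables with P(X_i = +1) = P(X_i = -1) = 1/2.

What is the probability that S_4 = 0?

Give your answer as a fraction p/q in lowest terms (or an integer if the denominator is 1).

Answer: 3/8

Derivation:
To return to 0 after 4 steps: need exactly 2 steps of +1 and 2 of -1.
Favorable paths: C(4,2) = 6
Total paths: 2^4 = 16
P = 6/16 = 3/8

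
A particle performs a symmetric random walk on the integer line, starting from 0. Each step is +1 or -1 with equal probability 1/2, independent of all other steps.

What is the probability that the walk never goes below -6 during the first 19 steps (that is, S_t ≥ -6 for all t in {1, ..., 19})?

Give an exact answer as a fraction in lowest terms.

Answer: 115957/131072

Derivation:
Let f(t,s) = #length-t paths at position s with S_1..S_t all ≥ -6.
f(t,s) = f(t-1,s-1) + f(t-1,s+1) for s ≥ -6; f(t,s) = 0 for s < -6.
t=0: f(0,0)=1
t=1: f(1,-1)=1 f(1,1)=1
t=2: f(2,-2)=1 f(2,0)=2 f(2,2)=1
t=3: f(3,-3)=1 f(3,-1)=3 f(3,1)=3 f(3,3)=1
t=4: f(4,-4)=1 f(4,-2)=4 f(4,0)=6 f(4,2)=4 f(4,4)=1
t=5: f(5,-5)=1 f(5,-3)=5 f(5,-1)=10 f(5,1)=10 f(5,3)=5 f(5,5)=1
t=6: f(6,-6)=1 f(6,-4)=6 f(6,-2)=15 f(6,0)=20 f(6,2)=15 f(6,4)=6 f(6,6)=1
t=7: f(7,-5)=7 f(7,-3)=21 f(7,-1)=35 f(7,1)=35 f(7,3)=21 f(7,5)=7 f(7,7)=1
t=8: f(8,-6)=7 f(8,-4)=28 f(8,-2)=56 f(8,0)=70 f(8,2)=56 f(8,4)=28 f(8,6)=8 f(8,8)=1
t=9: f(9,-5)=35 f(9,-3)=84 f(9,-1)=126 f(9,1)=126 f(9,3)=84 f(9,5)=36 f(9,7)=9 f(9,9)=1
t=10: f(10,-6)=35 f(10,-4)=119 f(10,-2)=210 f(10,0)=252 f(10,2)=210 f(10,4)=120 f(10,6)=45 f(10,8)=10 f(10,10)=1
t=11: f(11,-5)=154 f(11,-3)=329 f(11,-1)=462 f(11,1)=462 f(11,3)=330 f(11,5)=165 f(11,7)=55 f(11,9)=11 f(11,11)=1
t=12: f(12,-6)=154 f(12,-4)=483 f(12,-2)=791 f(12,0)=924 f(12,2)=792 f(12,4)=495 f(12,6)=220 f(12,8)=66 f(12,10)=12 f(12,12)=1
t=13: f(13,-5)=637 f(13,-3)=1274 f(13,-1)=1715 f(13,1)=1716 f(13,3)=1287 f(13,5)=715 f(13,7)=286 f(13,9)=78 f(13,11)=13 f(13,13)=1
t=14: f(14,-6)=637 f(14,-4)=1911 f(14,-2)=2989 f(14,0)=3431 f(14,2)=3003 f(14,4)=2002 f(14,6)=1001 f(14,8)=364 f(14,10)=91 f(14,12)=14 f(14,14)=1
t=15: f(15,-5)=2548 f(15,-3)=4900 f(15,-1)=6420 f(15,1)=6434 f(15,3)=5005 f(15,5)=3003 f(15,7)=1365 f(15,9)=455 f(15,11)=105 f(15,13)=15 f(15,15)=1
t=16: f(16,-6)=2548 f(16,-4)=7448 f(16,-2)=11320 f(16,0)=12854 f(16,2)=11439 f(16,4)=8008 f(16,6)=4368 f(16,8)=1820 f(16,10)=560 f(16,12)=120 f(16,14)=16 f(16,16)=1
t=17: f(17,-5)=9996 f(17,-3)=18768 f(17,-1)=24174 f(17,1)=24293 f(17,3)=19447 f(17,5)=12376 f(17,7)=6188 f(17,9)=2380 f(17,11)=680 f(17,13)=136 f(17,15)=17 f(17,17)=1
t=18: f(18,-6)=9996 f(18,-4)=28764 f(18,-2)=42942 f(18,0)=48467 f(18,2)=43740 f(18,4)=31823 f(18,6)=18564 f(18,8)=8568 f(18,10)=3060 f(18,12)=816 f(18,14)=153 f(18,16)=18 f(18,18)=1
t=19: f(19,-5)=38760 f(19,-3)=71706 f(19,-1)=91409 f(19,1)=92207 f(19,3)=75563 f(19,5)=50387 f(19,7)=27132 f(19,9)=11628 f(19,11)=3876 f(19,13)=969 f(19,15)=171 f(19,17)=19 f(19,19)=1
Σ_s f(19,s) = 463828
P = 463828/524288 = 115957/131072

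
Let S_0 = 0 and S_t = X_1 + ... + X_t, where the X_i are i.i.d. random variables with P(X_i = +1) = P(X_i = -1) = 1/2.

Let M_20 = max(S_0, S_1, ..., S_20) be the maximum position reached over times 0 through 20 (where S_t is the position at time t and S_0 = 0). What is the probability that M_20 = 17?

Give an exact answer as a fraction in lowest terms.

Let M_20 = max(S_0,...,S_20). Use the reflection principle: for j ≥ 1, #{paths with M_20 ≥ j} = #{S_20 ≥ j} + #{S_20 ≥ j+1}.
By reflection, #{M_20 ≥ 17} = #{S_20 ≥ 17} + #{S_20 ≥ 18} = 21 + 21 = 42.
#{M_20 ≥ 18} = #{S_20 ≥ 18} + #{S_20 ≥ 19} = 21 + 1 = 22.
#{M_20 = 17} = 42 - 22 = 20.
P(M_20 = 17) = 20/1048576 = 5/262144

Answer: 5/262144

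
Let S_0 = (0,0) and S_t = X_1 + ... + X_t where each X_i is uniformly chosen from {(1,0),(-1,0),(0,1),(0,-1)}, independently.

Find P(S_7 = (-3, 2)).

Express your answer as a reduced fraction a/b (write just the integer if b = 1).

Answer: 245/16384

Derivation:
Let h be the number of horizontal steps (so 7-h are vertical). To end at (-3,2) need (h-3)/2 right-steps and ((7-h)+2)/2 up-steps.
Sum over h with 3 ≤ h ≤ 5, h ≡ 1 (mod 2), 7-h ≡ 0 (mod 2):
h=3: C(7,3)·C(3,0)·C(4,3) = 35·1·4 = 140
h=5: C(7,5)·C(5,1)·C(2,2) = 21·5·1 = 105
Total favorable: 245
Total paths: 4^7 = 16384
P = 245/16384 = 245/16384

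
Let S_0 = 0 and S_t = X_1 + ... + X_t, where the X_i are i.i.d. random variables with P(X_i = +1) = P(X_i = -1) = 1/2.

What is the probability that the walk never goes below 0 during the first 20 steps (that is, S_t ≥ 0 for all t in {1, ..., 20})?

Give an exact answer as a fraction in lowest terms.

Answer: 46189/262144

Derivation:
Let f(t,s) = #length-t paths at position s with S_1..S_t all ≥ 0.
f(t,s) = f(t-1,s-1) + f(t-1,s+1) for s ≥ 0; f(t,s) = 0 for s < 0.
t=0: f(0,0)=1
t=1: f(1,1)=1
t=2: f(2,0)=1 f(2,2)=1
t=3: f(3,1)=2 f(3,3)=1
t=4: f(4,0)=2 f(4,2)=3 f(4,4)=1
t=5: f(5,1)=5 f(5,3)=4 f(5,5)=1
t=6: f(6,0)=5 f(6,2)=9 f(6,4)=5 f(6,6)=1
t=7: f(7,1)=14 f(7,3)=14 f(7,5)=6 f(7,7)=1
t=8: f(8,0)=14 f(8,2)=28 f(8,4)=20 f(8,6)=7 f(8,8)=1
t=9: f(9,1)=42 f(9,3)=48 f(9,5)=27 f(9,7)=8 f(9,9)=1
t=10: f(10,0)=42 f(10,2)=90 f(10,4)=75 f(10,6)=35 f(10,8)=9 f(10,10)=1
t=11: f(11,1)=132 f(11,3)=165 f(11,5)=110 f(11,7)=44 f(11,9)=10 f(11,11)=1
t=12: f(12,0)=132 f(12,2)=297 f(12,4)=275 f(12,6)=154 f(12,8)=54 f(12,10)=11 f(12,12)=1
t=13: f(13,1)=429 f(13,3)=572 f(13,5)=429 f(13,7)=208 f(13,9)=65 f(13,11)=12 f(13,13)=1
t=14: f(14,0)=429 f(14,2)=1001 f(14,4)=1001 f(14,6)=637 f(14,8)=273 f(14,10)=77 f(14,12)=13 f(14,14)=1
t=15: f(15,1)=1430 f(15,3)=2002 f(15,5)=1638 f(15,7)=910 f(15,9)=350 f(15,11)=90 f(15,13)=14 f(15,15)=1
t=16: f(16,0)=1430 f(16,2)=3432 f(16,4)=3640 f(16,6)=2548 f(16,8)=1260 f(16,10)=440 f(16,12)=104 f(16,14)=15 f(16,16)=1
t=17: f(17,1)=4862 f(17,3)=7072 f(17,5)=6188 f(17,7)=3808 f(17,9)=1700 f(17,11)=544 f(17,13)=119 f(17,15)=16 f(17,17)=1
t=18: f(18,0)=4862 f(18,2)=11934 f(18,4)=13260 f(18,6)=9996 f(18,8)=5508 f(18,10)=2244 f(18,12)=663 f(18,14)=135 f(18,16)=17 f(18,18)=1
t=19: f(19,1)=16796 f(19,3)=25194 f(19,5)=23256 f(19,7)=15504 f(19,9)=7752 f(19,11)=2907 f(19,13)=798 f(19,15)=152 f(19,17)=18 f(19,19)=1
t=20: f(20,0)=16796 f(20,2)=41990 f(20,4)=48450 f(20,6)=38760 f(20,8)=23256 f(20,10)=10659 f(20,12)=3705 f(20,14)=950 f(20,16)=170 f(20,18)=19 f(20,20)=1
Σ_s f(20,s) = 184756
P = 184756/1048576 = 46189/262144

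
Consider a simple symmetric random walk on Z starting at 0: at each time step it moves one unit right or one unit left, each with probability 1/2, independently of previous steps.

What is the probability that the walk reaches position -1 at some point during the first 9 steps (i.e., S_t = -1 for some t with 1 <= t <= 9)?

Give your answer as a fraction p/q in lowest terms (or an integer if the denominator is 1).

Answer: 193/256

Derivation:
Count via complement. Let g(t,s) = #length-t paths at position s with S_1..S_t all ≠ -1.
g(t,s) = g(t-1,s-1) + g(t-1,s+1) for s ≠ -1; g(t,-1) = 0.
t=0: g(0,0)=1
t=1: g(1,1)=1
t=2: g(2,0)=1 g(2,2)=1
t=3: g(3,1)=2 g(3,3)=1
t=4: g(4,0)=2 g(4,2)=3 g(4,4)=1
t=5: g(5,1)=5 g(5,3)=4 g(5,5)=1
t=6: g(6,0)=5 g(6,2)=9 g(6,4)=5 g(6,6)=1
t=7: g(7,1)=14 g(7,3)=14 g(7,5)=6 g(7,7)=1
t=8: g(8,0)=14 g(8,2)=28 g(8,4)=20 g(8,6)=7 g(8,8)=1
t=9: g(9,1)=42 g(9,3)=48 g(9,5)=27 g(9,7)=8 g(9,9)=1
Paths never hitting -1: Σ_s g(9,s) = 126
Paths hitting -1: 2^9 - 126 = 386
P = 386/512 = 193/256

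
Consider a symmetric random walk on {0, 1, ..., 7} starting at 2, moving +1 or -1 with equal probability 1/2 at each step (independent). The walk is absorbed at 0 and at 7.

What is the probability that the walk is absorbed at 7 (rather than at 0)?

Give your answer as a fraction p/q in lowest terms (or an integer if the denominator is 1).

Symmetric walk (p = 1/2): the harmonic-function argument gives P(hit 7 before 0 | start at 2) = a/N.
P = 2/7 = 2/7

Answer: 2/7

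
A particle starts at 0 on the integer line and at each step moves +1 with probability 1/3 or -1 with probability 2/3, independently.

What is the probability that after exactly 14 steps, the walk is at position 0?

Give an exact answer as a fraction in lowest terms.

Answer: 146432/1594323

Derivation:
To be at 0 after 14 steps: need exactly 7 steps of +1 and 7 of -1.
Number of such sequences: C(14,7) = 3432
Each has probability (1/3)^7 · (2/3)^7 = 128/4782969
P = 3432 · 128/4782969 = 146432/1594323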